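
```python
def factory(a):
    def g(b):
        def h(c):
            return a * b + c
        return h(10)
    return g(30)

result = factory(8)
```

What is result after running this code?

Step 1: a = 8, b = 30, c = 10.
Step 2: h() computes a * b + c = 8 * 30 + 10 = 250.
Step 3: result = 250

The answer is 250.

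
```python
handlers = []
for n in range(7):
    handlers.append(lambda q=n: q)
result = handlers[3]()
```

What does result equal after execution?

Step 1: Default argument q=n captures n's value at each iteration.
Step 2: handlers[3] captured q = 3 when n was 3.
Step 3: result = 3

The answer is 3.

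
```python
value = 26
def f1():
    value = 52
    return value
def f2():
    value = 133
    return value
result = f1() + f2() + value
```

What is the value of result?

Step 1: Each function shadows global value with its own local.
Step 2: f1() returns 52, f2() returns 133.
Step 3: Global value = 26 is unchanged. result = 52 + 133 + 26 = 211

The answer is 211.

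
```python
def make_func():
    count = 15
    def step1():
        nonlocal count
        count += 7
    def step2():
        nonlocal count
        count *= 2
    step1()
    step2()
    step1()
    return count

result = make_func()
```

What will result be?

Step 1: count = 15.
Step 2: step1(): count = 15 + 7 = 22.
Step 3: step2(): count = 22 * 2 = 44.
Step 4: step1(): count = 44 + 7 = 51. result = 51

The answer is 51.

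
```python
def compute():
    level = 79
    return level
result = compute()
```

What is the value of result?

Step 1: compute() defines level = 79 in its local scope.
Step 2: return level finds the local variable level = 79.
Step 3: result = 79

The answer is 79.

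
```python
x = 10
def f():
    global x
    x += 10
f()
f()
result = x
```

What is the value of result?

Step 1: x = 10.
Step 2: First f(): x = 10 + 10 = 20.
Step 3: Second f(): x = 20 + 10 = 30. result = 30

The answer is 30.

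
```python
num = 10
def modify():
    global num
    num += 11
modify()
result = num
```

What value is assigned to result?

Step 1: num = 10 globally.
Step 2: modify() modifies global num: num += 11 = 21.
Step 3: result = 21

The answer is 21.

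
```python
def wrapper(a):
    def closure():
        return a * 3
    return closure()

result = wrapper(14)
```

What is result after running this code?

Step 1: wrapper(14) binds parameter a = 14.
Step 2: closure() accesses a = 14 from enclosing scope.
Step 3: result = 14 * 3 = 42

The answer is 42.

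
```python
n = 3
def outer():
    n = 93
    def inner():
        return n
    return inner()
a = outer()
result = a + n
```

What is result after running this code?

Step 1: outer() has local n = 93. inner() reads from enclosing.
Step 2: outer() returns 93. Global n = 3 unchanged.
Step 3: result = 93 + 3 = 96

The answer is 96.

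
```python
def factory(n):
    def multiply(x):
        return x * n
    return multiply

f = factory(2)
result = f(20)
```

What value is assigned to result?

Step 1: factory(2) returns multiply closure with n = 2.
Step 2: f(20) computes 20 * 2 = 40.
Step 3: result = 40

The answer is 40.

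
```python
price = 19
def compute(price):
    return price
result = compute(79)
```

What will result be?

Step 1: Global price = 19.
Step 2: compute(79) takes parameter price = 79, which shadows the global.
Step 3: result = 79

The answer is 79.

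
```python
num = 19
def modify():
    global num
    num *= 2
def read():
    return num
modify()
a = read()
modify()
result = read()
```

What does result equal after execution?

Step 1: num = 19.
Step 2: First modify(): num = 19 * 2 = 38.
Step 3: Second modify(): num = 38 * 2 = 76.
Step 4: read() returns 76

The answer is 76.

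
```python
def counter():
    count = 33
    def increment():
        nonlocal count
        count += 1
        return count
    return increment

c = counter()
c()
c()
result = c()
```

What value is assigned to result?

Step 1: counter() creates closure with count = 33.
Step 2: Each c() call increments count via nonlocal. After 3 calls: 33 + 3 = 36.
Step 3: result = 36

The answer is 36.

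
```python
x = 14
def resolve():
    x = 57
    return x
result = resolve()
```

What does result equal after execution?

Step 1: Global x = 14.
Step 2: resolve() creates local x = 57, shadowing the global.
Step 3: Returns local x = 57. result = 57

The answer is 57.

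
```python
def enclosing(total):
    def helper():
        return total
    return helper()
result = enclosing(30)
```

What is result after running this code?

Step 1: enclosing(30) binds parameter total = 30.
Step 2: helper() looks up total in enclosing scope and finds the parameter total = 30.
Step 3: result = 30

The answer is 30.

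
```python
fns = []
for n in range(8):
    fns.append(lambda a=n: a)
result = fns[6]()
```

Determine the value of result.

Step 1: Default argument a=n captures n's value at each iteration.
Step 2: fns[6] captured a = 6 when n was 6.
Step 3: result = 6

The answer is 6.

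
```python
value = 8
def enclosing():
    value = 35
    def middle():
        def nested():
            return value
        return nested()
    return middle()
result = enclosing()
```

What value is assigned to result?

Step 1: enclosing() defines value = 35. middle() and nested() have no local value.
Step 2: nested() checks local (none), enclosing middle() (none), enclosing enclosing() and finds value = 35.
Step 3: result = 35

The answer is 35.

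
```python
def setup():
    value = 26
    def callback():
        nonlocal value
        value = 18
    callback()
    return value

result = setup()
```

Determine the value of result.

Step 1: setup() sets value = 26.
Step 2: callback() uses nonlocal to reassign value = 18.
Step 3: result = 18

The answer is 18.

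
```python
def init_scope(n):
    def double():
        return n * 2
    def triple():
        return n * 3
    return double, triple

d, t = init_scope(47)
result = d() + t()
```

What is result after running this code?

Step 1: Both closures capture the same n = 47.
Step 2: d() = 47 * 2 = 94, t() = 47 * 3 = 141.
Step 3: result = 94 + 141 = 235

The answer is 235.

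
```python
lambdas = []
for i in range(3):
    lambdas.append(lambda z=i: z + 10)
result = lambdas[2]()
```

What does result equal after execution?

Step 1: Default argument z=i captures i's value at definition time.
Step 2: lambdas[2] was defined when i = 2, so z defaults to 2.
Step 3: result = 2 + 10 = 12 (default arg fixes the late binding issue)

The answer is 12.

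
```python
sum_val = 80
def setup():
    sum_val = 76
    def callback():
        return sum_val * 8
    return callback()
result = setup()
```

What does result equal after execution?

Step 1: setup() shadows global sum_val with sum_val = 76.
Step 2: callback() finds sum_val = 76 in enclosing scope, computes 76 * 8 = 608.
Step 3: result = 608

The answer is 608.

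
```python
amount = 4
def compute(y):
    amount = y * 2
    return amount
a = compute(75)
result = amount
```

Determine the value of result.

Step 1: Global amount = 4.
Step 2: compute(75) creates local amount = 75 * 2 = 150.
Step 3: Global amount unchanged because no global keyword. result = 4

The answer is 4.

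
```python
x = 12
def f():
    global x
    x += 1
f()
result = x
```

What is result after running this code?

Step 1: x = 12 globally.
Step 2: f() modifies global x: x += 1 = 13.
Step 3: result = 13

The answer is 13.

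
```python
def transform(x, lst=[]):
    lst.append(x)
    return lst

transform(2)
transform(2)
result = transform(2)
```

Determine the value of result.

Step 1: Mutable default argument gotcha! The list [] is created once.
Step 2: Each call appends to the SAME list: [2], [2, 2], [2, 2, 2].
Step 3: result = [2, 2, 2]

The answer is [2, 2, 2].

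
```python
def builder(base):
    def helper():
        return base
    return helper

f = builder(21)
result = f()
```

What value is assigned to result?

Step 1: builder(21) creates closure capturing base = 21.
Step 2: f() returns the captured base = 21.
Step 3: result = 21

The answer is 21.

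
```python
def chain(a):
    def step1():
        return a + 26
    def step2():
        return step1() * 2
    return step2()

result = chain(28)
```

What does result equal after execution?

Step 1: chain(28) captures a = 28.
Step 2: step2() calls step1() which returns 28 + 26 = 54.
Step 3: step2() returns 54 * 2 = 108

The answer is 108.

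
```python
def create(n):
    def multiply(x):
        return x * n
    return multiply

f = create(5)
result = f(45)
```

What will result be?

Step 1: create(5) returns multiply closure with n = 5.
Step 2: f(45) computes 45 * 5 = 225.
Step 3: result = 225

The answer is 225.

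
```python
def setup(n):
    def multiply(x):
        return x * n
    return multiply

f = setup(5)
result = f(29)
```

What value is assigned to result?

Step 1: setup(5) returns multiply closure with n = 5.
Step 2: f(29) computes 29 * 5 = 145.
Step 3: result = 145

The answer is 145.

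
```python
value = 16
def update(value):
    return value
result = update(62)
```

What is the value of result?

Step 1: Global value = 16.
Step 2: update(62) takes parameter value = 62, which shadows the global.
Step 3: result = 62

The answer is 62.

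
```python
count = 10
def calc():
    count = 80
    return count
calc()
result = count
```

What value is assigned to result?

Step 1: Global count = 10.
Step 2: calc() creates local count = 80 (shadow, not modification).
Step 3: After calc() returns, global count is unchanged. result = 10

The answer is 10.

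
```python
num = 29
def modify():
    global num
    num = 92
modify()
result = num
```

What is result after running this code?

Step 1: num = 29 globally.
Step 2: modify() declares global num and sets it to 92.
Step 3: After modify(), global num = 92. result = 92

The answer is 92.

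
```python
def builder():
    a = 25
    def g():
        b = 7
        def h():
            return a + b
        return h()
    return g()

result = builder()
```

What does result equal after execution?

Step 1: builder() defines a = 25. g() defines b = 7.
Step 2: h() accesses both from enclosing scopes: a = 25, b = 7.
Step 3: result = 25 + 7 = 32

The answer is 32.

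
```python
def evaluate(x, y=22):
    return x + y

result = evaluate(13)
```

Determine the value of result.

Step 1: evaluate(13) uses default y = 22.
Step 2: Returns 13 + 22 = 35.
Step 3: result = 35

The answer is 35.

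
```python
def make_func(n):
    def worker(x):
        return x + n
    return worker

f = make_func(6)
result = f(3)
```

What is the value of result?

Step 1: make_func(6) creates a closure that captures n = 6.
Step 2: f(3) calls the closure with x = 3, returning 3 + 6 = 9.
Step 3: result = 9

The answer is 9.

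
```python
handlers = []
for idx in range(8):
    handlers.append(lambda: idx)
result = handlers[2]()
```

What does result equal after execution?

Step 1: The loop creates 8 lambdas, all referencing the same variable idx.
Step 2: After the loop, idx = 7 (final value).
Step 3: handlers[2]() looks up idx at call time and finds 7. This is the late binding gotcha. result = 7

The answer is 7.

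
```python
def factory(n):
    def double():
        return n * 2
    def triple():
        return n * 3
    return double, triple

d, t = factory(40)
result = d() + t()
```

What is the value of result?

Step 1: Both closures capture the same n = 40.
Step 2: d() = 40 * 2 = 80, t() = 40 * 3 = 120.
Step 3: result = 80 + 120 = 200

The answer is 200.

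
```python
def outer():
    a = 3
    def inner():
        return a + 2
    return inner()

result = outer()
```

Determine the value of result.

Step 1: outer() defines a = 3.
Step 2: inner() reads a = 3 from enclosing scope, returns 3 + 2 = 5.
Step 3: result = 5

The answer is 5.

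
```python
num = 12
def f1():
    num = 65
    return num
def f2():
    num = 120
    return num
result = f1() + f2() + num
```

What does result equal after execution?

Step 1: Each function shadows global num with its own local.
Step 2: f1() returns 65, f2() returns 120.
Step 3: Global num = 12 is unchanged. result = 65 + 120 + 12 = 197

The answer is 197.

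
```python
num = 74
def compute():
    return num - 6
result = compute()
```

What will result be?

Step 1: num = 74 is defined globally.
Step 2: compute() looks up num from global scope = 74, then computes 74 - 6 = 68.
Step 3: result = 68

The answer is 68.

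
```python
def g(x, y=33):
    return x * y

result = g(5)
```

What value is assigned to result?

Step 1: g(5) uses default y = 33.
Step 2: Returns 5 * 33 = 165.
Step 3: result = 165

The answer is 165.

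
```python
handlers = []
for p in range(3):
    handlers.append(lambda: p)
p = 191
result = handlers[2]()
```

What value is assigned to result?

Step 1: Lambdas capture the variable p by reference, not by value.
Step 2: After the loop, p is reassigned to 191.
Step 3: handlers[2]() looks up the current p = 191. result = 191

The answer is 191.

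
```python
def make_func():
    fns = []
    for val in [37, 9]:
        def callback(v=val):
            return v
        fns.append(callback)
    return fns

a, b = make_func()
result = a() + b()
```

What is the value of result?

Step 1: Default argument v=val captures val at each iteration.
Step 2: a() returns 37 (captured at first iteration), b() returns 9 (captured at second).
Step 3: result = 37 + 9 = 46

The answer is 46.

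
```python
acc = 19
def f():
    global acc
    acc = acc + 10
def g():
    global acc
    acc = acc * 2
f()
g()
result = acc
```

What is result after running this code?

Step 1: acc = 19.
Step 2: f() adds 10: acc = 19 + 10 = 29.
Step 3: g() doubles: acc = 29 * 2 = 58.
Step 4: result = 58

The answer is 58.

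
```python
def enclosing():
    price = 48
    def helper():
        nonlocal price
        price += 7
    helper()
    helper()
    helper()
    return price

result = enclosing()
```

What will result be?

Step 1: price starts at 48.
Step 2: helper() is called 3 times, each adding 7.
Step 3: price = 48 + 7 * 3 = 69

The answer is 69.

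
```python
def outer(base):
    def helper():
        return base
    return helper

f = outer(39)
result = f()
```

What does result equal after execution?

Step 1: outer(39) creates closure capturing base = 39.
Step 2: f() returns the captured base = 39.
Step 3: result = 39

The answer is 39.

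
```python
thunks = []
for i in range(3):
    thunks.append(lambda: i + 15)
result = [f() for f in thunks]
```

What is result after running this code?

Step 1: All lambdas capture i by reference. After the loop, i = 2.
Step 2: Each call returns 2 + 15 = 17.
Step 3: result = [17, 17, 17]

The answer is [17, 17, 17].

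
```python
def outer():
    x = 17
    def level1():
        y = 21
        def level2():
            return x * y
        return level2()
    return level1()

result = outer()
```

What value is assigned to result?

Step 1: x = 17 in outer. y = 21 in level1.
Step 2: level2() reads x = 17 and y = 21 from enclosing scopes.
Step 3: result = 17 * 21 = 357

The answer is 357.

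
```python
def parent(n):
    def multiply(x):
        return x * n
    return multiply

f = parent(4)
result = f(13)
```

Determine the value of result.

Step 1: parent(4) returns multiply closure with n = 4.
Step 2: f(13) computes 13 * 4 = 52.
Step 3: result = 52

The answer is 52.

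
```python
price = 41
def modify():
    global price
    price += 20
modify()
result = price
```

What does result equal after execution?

Step 1: price = 41 globally.
Step 2: modify() modifies global price: price += 20 = 61.
Step 3: result = 61

The answer is 61.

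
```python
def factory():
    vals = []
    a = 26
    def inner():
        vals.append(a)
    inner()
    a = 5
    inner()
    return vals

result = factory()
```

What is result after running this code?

Step 1: a = 26. inner() appends current a to vals.
Step 2: First inner(): appends 26. Then a = 5.
Step 3: Second inner(): appends 5 (closure sees updated a). result = [26, 5]

The answer is [26, 5].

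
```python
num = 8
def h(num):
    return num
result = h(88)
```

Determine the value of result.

Step 1: Global num = 8.
Step 2: h(88) takes parameter num = 88, which shadows the global.
Step 3: result = 88

The answer is 88.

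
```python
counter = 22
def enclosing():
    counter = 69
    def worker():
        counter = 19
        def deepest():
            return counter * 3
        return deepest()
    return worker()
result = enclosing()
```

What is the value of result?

Step 1: deepest() looks up counter through LEGB: not local, finds counter = 19 in enclosing worker().
Step 2: Returns 19 * 3 = 57.
Step 3: result = 57

The answer is 57.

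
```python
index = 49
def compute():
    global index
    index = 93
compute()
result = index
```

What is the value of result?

Step 1: index = 49 globally.
Step 2: compute() declares global index and sets it to 93.
Step 3: After compute(), global index = 93. result = 93

The answer is 93.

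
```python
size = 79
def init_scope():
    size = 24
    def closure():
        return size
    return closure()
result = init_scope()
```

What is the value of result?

Step 1: size = 79 globally, but init_scope() defines size = 24 locally.
Step 2: closure() looks up size. Not in local scope, so checks enclosing scope (init_scope) and finds size = 24.
Step 3: result = 24

The answer is 24.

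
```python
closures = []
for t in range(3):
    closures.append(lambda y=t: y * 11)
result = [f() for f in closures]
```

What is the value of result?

Step 1: Default arg y=t captures t at each iteration.
Step 2: closures[k] has y defaulting to k, returns k * 11.
Step 3: result = [0, 11, 22]

The answer is [0, 11, 22].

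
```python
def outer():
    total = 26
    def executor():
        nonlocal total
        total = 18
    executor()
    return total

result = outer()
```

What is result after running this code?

Step 1: outer() sets total = 26.
Step 2: executor() uses nonlocal to reassign total = 18.
Step 3: result = 18

The answer is 18.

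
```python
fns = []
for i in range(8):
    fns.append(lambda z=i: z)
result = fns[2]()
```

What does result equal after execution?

Step 1: Default argument z=i captures i's value at each iteration.
Step 2: fns[2] captured z = 2 when i was 2.
Step 3: result = 2

The answer is 2.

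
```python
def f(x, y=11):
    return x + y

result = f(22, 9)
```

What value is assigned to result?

Step 1: f(22, 9) overrides default y with 9.
Step 2: Returns 22 + 9 = 31.
Step 3: result = 31

The answer is 31.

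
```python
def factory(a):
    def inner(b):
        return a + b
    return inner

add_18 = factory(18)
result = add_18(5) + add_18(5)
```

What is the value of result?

Step 1: add_18 captures a = 18.
Step 2: add_18(5) = 18 + 5 = 23, called twice.
Step 3: result = 23 + 23 = 46

The answer is 46.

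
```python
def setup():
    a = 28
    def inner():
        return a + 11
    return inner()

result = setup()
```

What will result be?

Step 1: setup() defines a = 28.
Step 2: inner() reads a = 28 from enclosing scope, returns 28 + 11 = 39.
Step 3: result = 39

The answer is 39.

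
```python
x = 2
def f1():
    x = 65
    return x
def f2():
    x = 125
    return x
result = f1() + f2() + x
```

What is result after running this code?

Step 1: Each function shadows global x with its own local.
Step 2: f1() returns 65, f2() returns 125.
Step 3: Global x = 2 is unchanged. result = 65 + 125 + 2 = 192

The answer is 192.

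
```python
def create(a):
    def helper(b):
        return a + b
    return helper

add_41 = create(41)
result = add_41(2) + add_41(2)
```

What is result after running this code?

Step 1: add_41 captures a = 41.
Step 2: add_41(2) = 41 + 2 = 43, called twice.
Step 3: result = 43 + 43 = 86

The answer is 86.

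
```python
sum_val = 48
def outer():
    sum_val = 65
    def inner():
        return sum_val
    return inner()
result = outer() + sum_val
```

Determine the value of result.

Step 1: Global sum_val = 48. outer() shadows with sum_val = 65.
Step 2: inner() returns enclosing sum_val = 65. outer() = 65.
Step 3: result = 65 + global sum_val (48) = 113

The answer is 113.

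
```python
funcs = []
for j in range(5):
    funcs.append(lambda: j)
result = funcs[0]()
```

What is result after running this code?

Step 1: The loop creates 5 lambdas, all referencing the same variable j.
Step 2: After the loop, j = 4 (final value).
Step 3: funcs[0]() looks up j at call time and finds 4. This is the late binding gotcha. result = 4

The answer is 4.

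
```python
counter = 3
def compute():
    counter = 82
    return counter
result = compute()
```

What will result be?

Step 1: Global counter = 3.
Step 2: compute() creates local counter = 82, shadowing the global.
Step 3: Returns local counter = 82. result = 82

The answer is 82.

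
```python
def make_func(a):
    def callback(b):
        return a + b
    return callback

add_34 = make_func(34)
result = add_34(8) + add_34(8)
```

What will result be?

Step 1: add_34 captures a = 34.
Step 2: add_34(8) = 34 + 8 = 42, called twice.
Step 3: result = 42 + 42 = 84

The answer is 84.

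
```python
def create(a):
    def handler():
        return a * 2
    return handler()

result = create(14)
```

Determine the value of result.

Step 1: create(14) binds parameter a = 14.
Step 2: handler() accesses a = 14 from enclosing scope.
Step 3: result = 14 * 2 = 28

The answer is 28.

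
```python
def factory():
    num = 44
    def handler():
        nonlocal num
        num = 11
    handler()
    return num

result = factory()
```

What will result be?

Step 1: factory() sets num = 44.
Step 2: handler() uses nonlocal to reassign num = 11.
Step 3: result = 11

The answer is 11.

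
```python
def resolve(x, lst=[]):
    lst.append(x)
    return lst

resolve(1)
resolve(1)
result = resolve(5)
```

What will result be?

Step 1: Mutable default argument gotcha! The list [] is created once.
Step 2: Each call appends to the SAME list: [1], [1, 1], [1, 1, 5].
Step 3: result = [1, 1, 5]

The answer is [1, 1, 5].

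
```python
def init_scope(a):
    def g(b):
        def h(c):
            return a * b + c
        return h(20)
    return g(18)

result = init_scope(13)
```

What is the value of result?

Step 1: a = 13, b = 18, c = 20.
Step 2: h() computes a * b + c = 13 * 18 + 20 = 254.
Step 3: result = 254

The answer is 254.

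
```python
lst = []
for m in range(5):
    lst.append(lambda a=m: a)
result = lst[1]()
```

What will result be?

Step 1: Default argument a=m captures m's value at each iteration.
Step 2: lst[1] captured a = 1 when m was 1.
Step 3: result = 1

The answer is 1.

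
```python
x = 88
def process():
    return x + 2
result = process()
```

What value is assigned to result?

Step 1: x = 88 is defined globally.
Step 2: process() looks up x from global scope = 88, then computes 88 + 2 = 90.
Step 3: result = 90

The answer is 90.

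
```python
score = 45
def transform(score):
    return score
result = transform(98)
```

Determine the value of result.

Step 1: Global score = 45.
Step 2: transform(98) takes parameter score = 98, which shadows the global.
Step 3: result = 98

The answer is 98.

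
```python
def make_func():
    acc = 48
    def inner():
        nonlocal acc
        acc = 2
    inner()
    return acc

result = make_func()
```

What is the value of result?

Step 1: make_func() sets acc = 48.
Step 2: inner() uses nonlocal to reassign acc = 2.
Step 3: result = 2

The answer is 2.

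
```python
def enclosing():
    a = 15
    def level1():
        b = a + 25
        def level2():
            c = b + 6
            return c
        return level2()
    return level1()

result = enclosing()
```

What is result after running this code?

Step 1: a = 15. b = a + 25 = 40.
Step 2: c = b + 6 = 40 + 6 = 46.
Step 3: result = 46

The answer is 46.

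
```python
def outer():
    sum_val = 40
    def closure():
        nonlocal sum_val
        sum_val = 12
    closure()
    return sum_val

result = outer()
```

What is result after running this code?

Step 1: outer() sets sum_val = 40.
Step 2: closure() uses nonlocal to reassign sum_val = 12.
Step 3: result = 12

The answer is 12.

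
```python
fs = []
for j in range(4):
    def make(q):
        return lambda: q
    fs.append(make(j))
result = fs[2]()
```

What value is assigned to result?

Step 1: make(j) creates a new scope capturing q = j at call time.
Step 2: fs[2] = make(2), so its lambda captures q = 2.
Step 3: result = 2 (closure factory fixes late binding)

The answer is 2.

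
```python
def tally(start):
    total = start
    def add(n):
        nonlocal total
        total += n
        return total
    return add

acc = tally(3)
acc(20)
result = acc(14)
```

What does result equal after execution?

Step 1: tally(3) creates closure with total = 3.
Step 2: First acc(20): total = 3 + 20 = 23.
Step 3: Second acc(14): total = 23 + 14 = 37. result = 37

The answer is 37.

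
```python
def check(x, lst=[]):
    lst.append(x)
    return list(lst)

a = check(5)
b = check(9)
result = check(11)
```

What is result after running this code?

Step 1: Default list is shared. list() creates copies for return values.
Step 2: Internal list grows: [5] -> [5, 9] -> [5, 9, 11].
Step 3: result = [5, 9, 11]

The answer is [5, 9, 11].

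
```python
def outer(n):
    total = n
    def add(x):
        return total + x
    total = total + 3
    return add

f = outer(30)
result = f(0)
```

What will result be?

Step 1: outer(30) sets total = 30, then total = 30 + 3 = 33.
Step 2: Closures capture by reference, so add sees total = 33.
Step 3: f(0) returns 33 + 0 = 33

The answer is 33.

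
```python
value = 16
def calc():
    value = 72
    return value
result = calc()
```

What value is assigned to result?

Step 1: Global value = 16.
Step 2: calc() creates local value = 72, shadowing the global.
Step 3: Returns local value = 72. result = 72

The answer is 72.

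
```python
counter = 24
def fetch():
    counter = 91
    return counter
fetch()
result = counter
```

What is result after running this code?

Step 1: Global counter = 24.
Step 2: fetch() creates local counter = 91 (shadow, not modification).
Step 3: After fetch() returns, global counter is unchanged. result = 24

The answer is 24.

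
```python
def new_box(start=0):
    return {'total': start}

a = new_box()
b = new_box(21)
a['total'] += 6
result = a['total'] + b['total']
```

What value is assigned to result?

Step 1: new_box() returns a new dict each call (immutable default 0).
Step 2: a = {'total': 0}, b = {'total': 21}.
Step 3: a['total'] += 6 = 6. result = 6 + 21 = 27

The answer is 27.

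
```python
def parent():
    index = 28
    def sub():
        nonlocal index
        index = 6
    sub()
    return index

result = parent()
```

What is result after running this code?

Step 1: parent() sets index = 28.
Step 2: sub() uses nonlocal to reassign index = 6.
Step 3: result = 6

The answer is 6.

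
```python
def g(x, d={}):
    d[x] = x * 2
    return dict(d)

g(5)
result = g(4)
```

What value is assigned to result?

Step 1: Mutable default dict is shared across calls.
Step 2: First call adds 5: 10. Second call adds 4: 8.
Step 3: result = {5: 10, 4: 8}

The answer is {5: 10, 4: 8}.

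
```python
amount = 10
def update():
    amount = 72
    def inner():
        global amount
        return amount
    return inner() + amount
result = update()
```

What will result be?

Step 1: Global amount = 10. update() shadows with local amount = 72.
Step 2: inner() uses global keyword, so inner() returns global amount = 10.
Step 3: update() returns 10 + 72 = 82

The answer is 82.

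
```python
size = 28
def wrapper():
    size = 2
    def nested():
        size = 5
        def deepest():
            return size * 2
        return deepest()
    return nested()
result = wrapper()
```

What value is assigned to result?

Step 1: deepest() looks up size through LEGB: not local, finds size = 5 in enclosing nested().
Step 2: Returns 5 * 2 = 10.
Step 3: result = 10

The answer is 10.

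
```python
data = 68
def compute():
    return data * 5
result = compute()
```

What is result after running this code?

Step 1: data = 68 is defined globally.
Step 2: compute() looks up data from global scope = 68, then computes 68 * 5 = 340.
Step 3: result = 340

The answer is 340.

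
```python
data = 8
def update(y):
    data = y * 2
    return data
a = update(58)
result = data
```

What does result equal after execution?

Step 1: Global data = 8.
Step 2: update(58) creates local data = 58 * 2 = 116.
Step 3: Global data unchanged because no global keyword. result = 8

The answer is 8.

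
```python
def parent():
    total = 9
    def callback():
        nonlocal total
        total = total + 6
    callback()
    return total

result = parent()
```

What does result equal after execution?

Step 1: parent() sets total = 9.
Step 2: callback() uses nonlocal to modify total in parent's scope: total = 9 + 6 = 15.
Step 3: parent() returns the modified total = 15

The answer is 15.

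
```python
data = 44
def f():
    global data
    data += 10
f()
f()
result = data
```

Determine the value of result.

Step 1: data = 44.
Step 2: First f(): data = 44 + 10 = 54.
Step 3: Second f(): data = 54 + 10 = 64. result = 64

The answer is 64.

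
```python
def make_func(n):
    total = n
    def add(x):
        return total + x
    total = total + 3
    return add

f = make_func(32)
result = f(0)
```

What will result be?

Step 1: make_func(32) sets total = 32, then total = 32 + 3 = 35.
Step 2: Closures capture by reference, so add sees total = 35.
Step 3: f(0) returns 35 + 0 = 35

The answer is 35.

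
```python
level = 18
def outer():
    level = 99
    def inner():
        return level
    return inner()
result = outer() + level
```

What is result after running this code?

Step 1: Global level = 18. outer() shadows with level = 99.
Step 2: inner() returns enclosing level = 99. outer() = 99.
Step 3: result = 99 + global level (18) = 117

The answer is 117.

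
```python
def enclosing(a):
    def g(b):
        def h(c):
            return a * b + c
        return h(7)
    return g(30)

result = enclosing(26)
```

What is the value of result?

Step 1: a = 26, b = 30, c = 7.
Step 2: h() computes a * b + c = 26 * 30 + 7 = 787.
Step 3: result = 787

The answer is 787.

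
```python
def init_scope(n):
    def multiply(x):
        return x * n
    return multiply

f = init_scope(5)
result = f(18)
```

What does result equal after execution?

Step 1: init_scope(5) returns multiply closure with n = 5.
Step 2: f(18) computes 18 * 5 = 90.
Step 3: result = 90

The answer is 90.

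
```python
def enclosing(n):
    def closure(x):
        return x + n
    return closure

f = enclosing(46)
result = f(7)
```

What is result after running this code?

Step 1: enclosing(46) creates a closure that captures n = 46.
Step 2: f(7) calls the closure with x = 7, returning 7 + 46 = 53.
Step 3: result = 53

The answer is 53.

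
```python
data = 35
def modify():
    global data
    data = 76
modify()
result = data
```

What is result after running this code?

Step 1: data = 35 globally.
Step 2: modify() declares global data and sets it to 76.
Step 3: After modify(), global data = 76. result = 76

The answer is 76.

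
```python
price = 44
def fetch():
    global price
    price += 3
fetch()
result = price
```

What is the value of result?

Step 1: price = 44 globally.
Step 2: fetch() modifies global price: price += 3 = 47.
Step 3: result = 47

The answer is 47.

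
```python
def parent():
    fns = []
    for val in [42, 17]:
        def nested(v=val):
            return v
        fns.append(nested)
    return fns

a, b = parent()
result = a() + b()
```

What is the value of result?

Step 1: Default argument v=val captures val at each iteration.
Step 2: a() returns 42 (captured at first iteration), b() returns 17 (captured at second).
Step 3: result = 42 + 17 = 59

The answer is 59.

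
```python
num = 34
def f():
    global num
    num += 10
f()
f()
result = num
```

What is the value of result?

Step 1: num = 34.
Step 2: First f(): num = 34 + 10 = 44.
Step 3: Second f(): num = 44 + 10 = 54. result = 54

The answer is 54.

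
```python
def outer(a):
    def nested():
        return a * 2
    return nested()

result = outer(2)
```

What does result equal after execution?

Step 1: outer(2) binds parameter a = 2.
Step 2: nested() accesses a = 2 from enclosing scope.
Step 3: result = 2 * 2 = 4

The answer is 4.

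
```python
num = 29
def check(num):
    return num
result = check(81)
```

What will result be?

Step 1: Global num = 29.
Step 2: check(81) takes parameter num = 81, which shadows the global.
Step 3: result = 81

The answer is 81.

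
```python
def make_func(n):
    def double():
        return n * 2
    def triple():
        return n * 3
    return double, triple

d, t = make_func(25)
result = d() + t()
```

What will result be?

Step 1: Both closures capture the same n = 25.
Step 2: d() = 25 * 2 = 50, t() = 25 * 3 = 75.
Step 3: result = 50 + 75 = 125

The answer is 125.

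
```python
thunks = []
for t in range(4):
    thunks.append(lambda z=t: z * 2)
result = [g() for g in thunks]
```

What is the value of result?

Step 1: Default arg z=t captures t at each iteration.
Step 2: thunks[k] has z defaulting to k, returns k * 2.
Step 3: result = [0, 2, 4, 6]

The answer is [0, 2, 4, 6].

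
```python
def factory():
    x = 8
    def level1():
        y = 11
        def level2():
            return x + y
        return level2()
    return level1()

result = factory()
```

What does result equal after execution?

Step 1: x = 8 in factory. y = 11 in level1.
Step 2: level2() reads x = 8 and y = 11 from enclosing scopes.
Step 3: result = 8 + 11 = 19

The answer is 19.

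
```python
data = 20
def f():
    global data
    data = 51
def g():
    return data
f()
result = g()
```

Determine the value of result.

Step 1: data = 20.
Step 2: f() sets global data = 51.
Step 3: g() reads global data = 51. result = 51

The answer is 51.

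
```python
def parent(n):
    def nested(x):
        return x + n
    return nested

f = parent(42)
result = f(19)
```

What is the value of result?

Step 1: parent(42) creates a closure that captures n = 42.
Step 2: f(19) calls the closure with x = 19, returning 19 + 42 = 61.
Step 3: result = 61

The answer is 61.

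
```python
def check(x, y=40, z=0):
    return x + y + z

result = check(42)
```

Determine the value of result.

Step 1: check(42) uses defaults y = 40, z = 0.
Step 2: Returns 42 + 40 + 0 = 82.
Step 3: result = 82

The answer is 82.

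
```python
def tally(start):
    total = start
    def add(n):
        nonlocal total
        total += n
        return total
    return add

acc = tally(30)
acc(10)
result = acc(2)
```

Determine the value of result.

Step 1: tally(30) creates closure with total = 30.
Step 2: First acc(10): total = 30 + 10 = 40.
Step 3: Second acc(2): total = 40 + 2 = 42. result = 42

The answer is 42.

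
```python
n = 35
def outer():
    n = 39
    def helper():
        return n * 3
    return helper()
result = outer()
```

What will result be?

Step 1: outer() shadows global n with n = 39.
Step 2: helper() finds n = 39 in enclosing scope, computes 39 * 3 = 117.
Step 3: result = 117

The answer is 117.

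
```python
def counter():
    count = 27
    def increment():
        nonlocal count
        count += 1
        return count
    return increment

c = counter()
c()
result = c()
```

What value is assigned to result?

Step 1: counter() creates closure with count = 27.
Step 2: Each c() call increments count via nonlocal. After 2 calls: 27 + 2 = 29.
Step 3: result = 29

The answer is 29.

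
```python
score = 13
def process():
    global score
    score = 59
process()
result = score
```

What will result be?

Step 1: score = 13 globally.
Step 2: process() declares global score and sets it to 59.
Step 3: After process(), global score = 59. result = 59

The answer is 59.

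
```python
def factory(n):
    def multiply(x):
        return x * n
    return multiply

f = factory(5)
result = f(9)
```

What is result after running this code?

Step 1: factory(5) returns multiply closure with n = 5.
Step 2: f(9) computes 9 * 5 = 45.
Step 3: result = 45

The answer is 45.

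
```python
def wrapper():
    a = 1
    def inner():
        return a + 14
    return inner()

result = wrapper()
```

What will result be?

Step 1: wrapper() defines a = 1.
Step 2: inner() reads a = 1 from enclosing scope, returns 1 + 14 = 15.
Step 3: result = 15

The answer is 15.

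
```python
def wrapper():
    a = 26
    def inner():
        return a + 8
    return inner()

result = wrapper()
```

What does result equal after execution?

Step 1: wrapper() defines a = 26.
Step 2: inner() reads a = 26 from enclosing scope, returns 26 + 8 = 34.
Step 3: result = 34

The answer is 34.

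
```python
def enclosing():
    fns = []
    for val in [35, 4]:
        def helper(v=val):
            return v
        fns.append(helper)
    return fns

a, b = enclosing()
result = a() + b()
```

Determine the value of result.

Step 1: Default argument v=val captures val at each iteration.
Step 2: a() returns 35 (captured at first iteration), b() returns 4 (captured at second).
Step 3: result = 35 + 4 = 39

The answer is 39.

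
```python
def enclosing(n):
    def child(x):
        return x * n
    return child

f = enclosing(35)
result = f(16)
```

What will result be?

Step 1: enclosing(35) creates a closure capturing n = 35.
Step 2: f(16) computes 16 * 35 = 560.
Step 3: result = 560

The answer is 560.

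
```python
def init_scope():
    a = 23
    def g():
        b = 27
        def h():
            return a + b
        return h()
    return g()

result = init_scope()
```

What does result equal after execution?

Step 1: init_scope() defines a = 23. g() defines b = 27.
Step 2: h() accesses both from enclosing scopes: a = 23, b = 27.
Step 3: result = 23 + 27 = 50

The answer is 50.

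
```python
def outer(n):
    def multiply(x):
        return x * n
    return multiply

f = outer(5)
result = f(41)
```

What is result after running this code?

Step 1: outer(5) returns multiply closure with n = 5.
Step 2: f(41) computes 41 * 5 = 205.
Step 3: result = 205

The answer is 205.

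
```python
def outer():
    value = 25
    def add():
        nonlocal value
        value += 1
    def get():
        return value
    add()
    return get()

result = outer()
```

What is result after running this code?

Step 1: value = 25. add() modifies it via nonlocal, get() reads it.
Step 2: add() makes value = 25 + 1 = 26.
Step 3: get() returns 26. result = 26

The answer is 26.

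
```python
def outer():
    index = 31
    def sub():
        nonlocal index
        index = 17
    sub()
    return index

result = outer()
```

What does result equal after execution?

Step 1: outer() sets index = 31.
Step 2: sub() uses nonlocal to reassign index = 17.
Step 3: result = 17

The answer is 17.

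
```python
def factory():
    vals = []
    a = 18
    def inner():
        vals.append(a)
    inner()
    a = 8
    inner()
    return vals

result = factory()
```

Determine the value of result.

Step 1: a = 18. inner() appends current a to vals.
Step 2: First inner(): appends 18. Then a = 8.
Step 3: Second inner(): appends 8 (closure sees updated a). result = [18, 8]

The answer is [18, 8].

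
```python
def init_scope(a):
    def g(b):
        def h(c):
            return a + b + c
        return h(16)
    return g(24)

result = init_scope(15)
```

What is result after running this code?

Step 1: a = 15, b = 24, c = 16 across three nested scopes.
Step 2: h() accesses all three via LEGB rule.
Step 3: result = 15 + 24 + 16 = 55

The answer is 55.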